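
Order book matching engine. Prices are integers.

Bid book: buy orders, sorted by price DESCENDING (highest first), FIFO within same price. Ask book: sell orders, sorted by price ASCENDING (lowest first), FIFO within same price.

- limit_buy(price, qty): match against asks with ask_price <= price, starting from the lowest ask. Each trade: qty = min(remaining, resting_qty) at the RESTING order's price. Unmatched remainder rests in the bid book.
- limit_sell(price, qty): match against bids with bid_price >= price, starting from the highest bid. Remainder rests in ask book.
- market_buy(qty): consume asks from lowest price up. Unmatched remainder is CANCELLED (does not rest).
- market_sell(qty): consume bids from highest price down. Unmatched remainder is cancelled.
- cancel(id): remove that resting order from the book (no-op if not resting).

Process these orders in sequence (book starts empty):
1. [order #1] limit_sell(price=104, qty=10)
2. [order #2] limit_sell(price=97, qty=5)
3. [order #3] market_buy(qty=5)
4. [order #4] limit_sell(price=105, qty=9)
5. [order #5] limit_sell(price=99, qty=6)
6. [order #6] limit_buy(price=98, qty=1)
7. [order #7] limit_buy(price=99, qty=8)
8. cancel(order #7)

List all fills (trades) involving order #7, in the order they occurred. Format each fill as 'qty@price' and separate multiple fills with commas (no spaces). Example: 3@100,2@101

After op 1 [order #1] limit_sell(price=104, qty=10): fills=none; bids=[-] asks=[#1:10@104]
After op 2 [order #2] limit_sell(price=97, qty=5): fills=none; bids=[-] asks=[#2:5@97 #1:10@104]
After op 3 [order #3] market_buy(qty=5): fills=#3x#2:5@97; bids=[-] asks=[#1:10@104]
After op 4 [order #4] limit_sell(price=105, qty=9): fills=none; bids=[-] asks=[#1:10@104 #4:9@105]
After op 5 [order #5] limit_sell(price=99, qty=6): fills=none; bids=[-] asks=[#5:6@99 #1:10@104 #4:9@105]
After op 6 [order #6] limit_buy(price=98, qty=1): fills=none; bids=[#6:1@98] asks=[#5:6@99 #1:10@104 #4:9@105]
After op 7 [order #7] limit_buy(price=99, qty=8): fills=#7x#5:6@99; bids=[#7:2@99 #6:1@98] asks=[#1:10@104 #4:9@105]
After op 8 cancel(order #7): fills=none; bids=[#6:1@98] asks=[#1:10@104 #4:9@105]

Answer: 6@99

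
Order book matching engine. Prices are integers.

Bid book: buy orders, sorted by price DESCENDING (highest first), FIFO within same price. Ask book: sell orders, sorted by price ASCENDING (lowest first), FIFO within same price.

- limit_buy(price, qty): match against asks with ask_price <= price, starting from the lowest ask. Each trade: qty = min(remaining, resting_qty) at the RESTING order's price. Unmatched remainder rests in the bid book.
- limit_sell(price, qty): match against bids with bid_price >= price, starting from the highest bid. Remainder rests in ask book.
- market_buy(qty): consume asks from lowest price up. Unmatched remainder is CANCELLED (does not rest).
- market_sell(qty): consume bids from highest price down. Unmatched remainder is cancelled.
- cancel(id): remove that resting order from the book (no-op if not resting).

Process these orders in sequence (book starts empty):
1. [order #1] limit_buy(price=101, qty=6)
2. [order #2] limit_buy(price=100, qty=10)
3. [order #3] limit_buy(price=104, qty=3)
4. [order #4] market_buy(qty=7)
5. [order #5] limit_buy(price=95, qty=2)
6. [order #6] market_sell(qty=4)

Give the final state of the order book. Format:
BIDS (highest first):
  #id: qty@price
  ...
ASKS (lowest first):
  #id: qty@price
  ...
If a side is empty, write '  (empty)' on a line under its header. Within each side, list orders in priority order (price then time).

After op 1 [order #1] limit_buy(price=101, qty=6): fills=none; bids=[#1:6@101] asks=[-]
After op 2 [order #2] limit_buy(price=100, qty=10): fills=none; bids=[#1:6@101 #2:10@100] asks=[-]
After op 3 [order #3] limit_buy(price=104, qty=3): fills=none; bids=[#3:3@104 #1:6@101 #2:10@100] asks=[-]
After op 4 [order #4] market_buy(qty=7): fills=none; bids=[#3:3@104 #1:6@101 #2:10@100] asks=[-]
After op 5 [order #5] limit_buy(price=95, qty=2): fills=none; bids=[#3:3@104 #1:6@101 #2:10@100 #5:2@95] asks=[-]
After op 6 [order #6] market_sell(qty=4): fills=#3x#6:3@104 #1x#6:1@101; bids=[#1:5@101 #2:10@100 #5:2@95] asks=[-]

Answer: BIDS (highest first):
  #1: 5@101
  #2: 10@100
  #5: 2@95
ASKS (lowest first):
  (empty)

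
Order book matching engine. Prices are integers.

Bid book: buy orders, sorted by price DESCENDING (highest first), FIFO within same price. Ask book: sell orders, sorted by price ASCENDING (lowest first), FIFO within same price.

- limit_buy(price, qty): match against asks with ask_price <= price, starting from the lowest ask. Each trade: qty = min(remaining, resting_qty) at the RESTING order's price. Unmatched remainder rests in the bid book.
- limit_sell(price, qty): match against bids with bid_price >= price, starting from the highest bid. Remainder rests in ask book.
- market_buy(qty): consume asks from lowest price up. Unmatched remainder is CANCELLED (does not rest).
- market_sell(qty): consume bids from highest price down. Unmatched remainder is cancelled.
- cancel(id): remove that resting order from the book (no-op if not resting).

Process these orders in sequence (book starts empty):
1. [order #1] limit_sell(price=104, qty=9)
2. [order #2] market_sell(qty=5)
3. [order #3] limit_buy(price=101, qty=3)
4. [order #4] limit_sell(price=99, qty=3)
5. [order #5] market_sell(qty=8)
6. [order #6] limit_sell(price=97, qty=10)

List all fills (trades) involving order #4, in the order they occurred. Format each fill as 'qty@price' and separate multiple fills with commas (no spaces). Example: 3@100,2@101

Answer: 3@101

Derivation:
After op 1 [order #1] limit_sell(price=104, qty=9): fills=none; bids=[-] asks=[#1:9@104]
After op 2 [order #2] market_sell(qty=5): fills=none; bids=[-] asks=[#1:9@104]
After op 3 [order #3] limit_buy(price=101, qty=3): fills=none; bids=[#3:3@101] asks=[#1:9@104]
After op 4 [order #4] limit_sell(price=99, qty=3): fills=#3x#4:3@101; bids=[-] asks=[#1:9@104]
After op 5 [order #5] market_sell(qty=8): fills=none; bids=[-] asks=[#1:9@104]
After op 6 [order #6] limit_sell(price=97, qty=10): fills=none; bids=[-] asks=[#6:10@97 #1:9@104]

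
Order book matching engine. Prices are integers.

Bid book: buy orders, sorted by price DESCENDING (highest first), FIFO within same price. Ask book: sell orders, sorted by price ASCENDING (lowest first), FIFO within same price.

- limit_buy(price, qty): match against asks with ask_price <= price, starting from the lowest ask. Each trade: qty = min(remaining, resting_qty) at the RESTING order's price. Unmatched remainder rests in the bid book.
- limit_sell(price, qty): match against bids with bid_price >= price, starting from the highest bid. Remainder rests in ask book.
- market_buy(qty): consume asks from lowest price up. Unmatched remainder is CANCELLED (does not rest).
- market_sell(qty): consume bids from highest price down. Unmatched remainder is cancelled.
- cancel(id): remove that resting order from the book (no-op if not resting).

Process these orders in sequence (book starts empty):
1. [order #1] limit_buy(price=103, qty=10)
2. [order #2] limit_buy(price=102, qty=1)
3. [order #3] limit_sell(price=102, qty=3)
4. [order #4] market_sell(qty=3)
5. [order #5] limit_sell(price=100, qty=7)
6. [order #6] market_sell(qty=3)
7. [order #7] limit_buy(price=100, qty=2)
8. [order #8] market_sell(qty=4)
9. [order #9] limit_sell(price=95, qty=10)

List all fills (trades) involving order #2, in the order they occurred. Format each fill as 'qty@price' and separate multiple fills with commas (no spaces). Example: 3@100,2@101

Answer: 1@102

Derivation:
After op 1 [order #1] limit_buy(price=103, qty=10): fills=none; bids=[#1:10@103] asks=[-]
After op 2 [order #2] limit_buy(price=102, qty=1): fills=none; bids=[#1:10@103 #2:1@102] asks=[-]
After op 3 [order #3] limit_sell(price=102, qty=3): fills=#1x#3:3@103; bids=[#1:7@103 #2:1@102] asks=[-]
After op 4 [order #4] market_sell(qty=3): fills=#1x#4:3@103; bids=[#1:4@103 #2:1@102] asks=[-]
After op 5 [order #5] limit_sell(price=100, qty=7): fills=#1x#5:4@103 #2x#5:1@102; bids=[-] asks=[#5:2@100]
After op 6 [order #6] market_sell(qty=3): fills=none; bids=[-] asks=[#5:2@100]
After op 7 [order #7] limit_buy(price=100, qty=2): fills=#7x#5:2@100; bids=[-] asks=[-]
After op 8 [order #8] market_sell(qty=4): fills=none; bids=[-] asks=[-]
After op 9 [order #9] limit_sell(price=95, qty=10): fills=none; bids=[-] asks=[#9:10@95]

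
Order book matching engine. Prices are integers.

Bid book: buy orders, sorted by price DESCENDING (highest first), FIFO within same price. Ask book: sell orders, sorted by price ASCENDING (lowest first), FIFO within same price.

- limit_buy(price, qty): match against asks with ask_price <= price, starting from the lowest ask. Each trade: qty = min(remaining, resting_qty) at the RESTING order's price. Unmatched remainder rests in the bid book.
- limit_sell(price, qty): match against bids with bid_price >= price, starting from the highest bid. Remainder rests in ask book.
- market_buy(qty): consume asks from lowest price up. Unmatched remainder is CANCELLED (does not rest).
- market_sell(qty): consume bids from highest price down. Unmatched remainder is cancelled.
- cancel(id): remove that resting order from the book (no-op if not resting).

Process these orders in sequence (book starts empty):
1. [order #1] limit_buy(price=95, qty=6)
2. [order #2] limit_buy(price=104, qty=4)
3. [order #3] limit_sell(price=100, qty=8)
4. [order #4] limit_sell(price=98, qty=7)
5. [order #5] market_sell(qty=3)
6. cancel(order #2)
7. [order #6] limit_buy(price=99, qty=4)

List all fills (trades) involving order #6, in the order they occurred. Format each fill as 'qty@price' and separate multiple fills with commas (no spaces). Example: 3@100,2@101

After op 1 [order #1] limit_buy(price=95, qty=6): fills=none; bids=[#1:6@95] asks=[-]
After op 2 [order #2] limit_buy(price=104, qty=4): fills=none; bids=[#2:4@104 #1:6@95] asks=[-]
After op 3 [order #3] limit_sell(price=100, qty=8): fills=#2x#3:4@104; bids=[#1:6@95] asks=[#3:4@100]
After op 4 [order #4] limit_sell(price=98, qty=7): fills=none; bids=[#1:6@95] asks=[#4:7@98 #3:4@100]
After op 5 [order #5] market_sell(qty=3): fills=#1x#5:3@95; bids=[#1:3@95] asks=[#4:7@98 #3:4@100]
After op 6 cancel(order #2): fills=none; bids=[#1:3@95] asks=[#4:7@98 #3:4@100]
After op 7 [order #6] limit_buy(price=99, qty=4): fills=#6x#4:4@98; bids=[#1:3@95] asks=[#4:3@98 #3:4@100]

Answer: 4@98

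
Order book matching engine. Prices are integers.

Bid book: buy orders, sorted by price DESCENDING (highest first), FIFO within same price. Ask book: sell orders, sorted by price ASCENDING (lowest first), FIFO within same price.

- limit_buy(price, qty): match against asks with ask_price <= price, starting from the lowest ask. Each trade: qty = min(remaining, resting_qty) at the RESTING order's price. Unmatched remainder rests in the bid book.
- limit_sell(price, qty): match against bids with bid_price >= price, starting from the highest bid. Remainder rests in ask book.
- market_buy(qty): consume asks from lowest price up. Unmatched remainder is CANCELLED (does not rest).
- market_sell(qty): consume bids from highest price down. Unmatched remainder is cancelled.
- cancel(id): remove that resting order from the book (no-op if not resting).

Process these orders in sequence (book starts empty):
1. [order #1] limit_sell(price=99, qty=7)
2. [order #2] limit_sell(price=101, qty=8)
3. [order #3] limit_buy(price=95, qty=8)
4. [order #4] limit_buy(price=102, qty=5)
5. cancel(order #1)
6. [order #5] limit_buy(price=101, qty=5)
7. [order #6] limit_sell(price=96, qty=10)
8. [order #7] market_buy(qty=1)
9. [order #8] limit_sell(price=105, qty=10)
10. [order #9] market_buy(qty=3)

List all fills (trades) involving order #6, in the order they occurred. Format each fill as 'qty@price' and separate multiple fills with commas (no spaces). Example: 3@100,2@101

After op 1 [order #1] limit_sell(price=99, qty=7): fills=none; bids=[-] asks=[#1:7@99]
After op 2 [order #2] limit_sell(price=101, qty=8): fills=none; bids=[-] asks=[#1:7@99 #2:8@101]
After op 3 [order #3] limit_buy(price=95, qty=8): fills=none; bids=[#3:8@95] asks=[#1:7@99 #2:8@101]
After op 4 [order #4] limit_buy(price=102, qty=5): fills=#4x#1:5@99; bids=[#3:8@95] asks=[#1:2@99 #2:8@101]
After op 5 cancel(order #1): fills=none; bids=[#3:8@95] asks=[#2:8@101]
After op 6 [order #5] limit_buy(price=101, qty=5): fills=#5x#2:5@101; bids=[#3:8@95] asks=[#2:3@101]
After op 7 [order #6] limit_sell(price=96, qty=10): fills=none; bids=[#3:8@95] asks=[#6:10@96 #2:3@101]
After op 8 [order #7] market_buy(qty=1): fills=#7x#6:1@96; bids=[#3:8@95] asks=[#6:9@96 #2:3@101]
After op 9 [order #8] limit_sell(price=105, qty=10): fills=none; bids=[#3:8@95] asks=[#6:9@96 #2:3@101 #8:10@105]
After op 10 [order #9] market_buy(qty=3): fills=#9x#6:3@96; bids=[#3:8@95] asks=[#6:6@96 #2:3@101 #8:10@105]

Answer: 1@96,3@96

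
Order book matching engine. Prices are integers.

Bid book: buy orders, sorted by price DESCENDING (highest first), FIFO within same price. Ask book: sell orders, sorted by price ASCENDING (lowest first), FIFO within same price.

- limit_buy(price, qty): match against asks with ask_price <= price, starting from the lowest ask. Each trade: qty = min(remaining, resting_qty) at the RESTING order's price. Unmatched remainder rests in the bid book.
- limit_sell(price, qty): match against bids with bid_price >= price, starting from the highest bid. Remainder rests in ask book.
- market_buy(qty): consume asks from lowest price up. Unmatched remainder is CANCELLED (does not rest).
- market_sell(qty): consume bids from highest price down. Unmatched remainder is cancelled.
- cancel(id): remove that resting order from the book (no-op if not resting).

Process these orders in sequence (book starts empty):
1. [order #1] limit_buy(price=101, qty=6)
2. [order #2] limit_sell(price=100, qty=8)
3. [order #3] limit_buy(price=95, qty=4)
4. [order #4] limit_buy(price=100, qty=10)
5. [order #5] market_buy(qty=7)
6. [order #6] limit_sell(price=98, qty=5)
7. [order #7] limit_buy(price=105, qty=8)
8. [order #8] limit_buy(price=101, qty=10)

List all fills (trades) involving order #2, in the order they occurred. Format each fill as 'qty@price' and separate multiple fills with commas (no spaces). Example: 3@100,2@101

Answer: 6@101,2@100

Derivation:
After op 1 [order #1] limit_buy(price=101, qty=6): fills=none; bids=[#1:6@101] asks=[-]
After op 2 [order #2] limit_sell(price=100, qty=8): fills=#1x#2:6@101; bids=[-] asks=[#2:2@100]
After op 3 [order #3] limit_buy(price=95, qty=4): fills=none; bids=[#3:4@95] asks=[#2:2@100]
After op 4 [order #4] limit_buy(price=100, qty=10): fills=#4x#2:2@100; bids=[#4:8@100 #3:4@95] asks=[-]
After op 5 [order #5] market_buy(qty=7): fills=none; bids=[#4:8@100 #3:4@95] asks=[-]
After op 6 [order #6] limit_sell(price=98, qty=5): fills=#4x#6:5@100; bids=[#4:3@100 #3:4@95] asks=[-]
After op 7 [order #7] limit_buy(price=105, qty=8): fills=none; bids=[#7:8@105 #4:3@100 #3:4@95] asks=[-]
After op 8 [order #8] limit_buy(price=101, qty=10): fills=none; bids=[#7:8@105 #8:10@101 #4:3@100 #3:4@95] asks=[-]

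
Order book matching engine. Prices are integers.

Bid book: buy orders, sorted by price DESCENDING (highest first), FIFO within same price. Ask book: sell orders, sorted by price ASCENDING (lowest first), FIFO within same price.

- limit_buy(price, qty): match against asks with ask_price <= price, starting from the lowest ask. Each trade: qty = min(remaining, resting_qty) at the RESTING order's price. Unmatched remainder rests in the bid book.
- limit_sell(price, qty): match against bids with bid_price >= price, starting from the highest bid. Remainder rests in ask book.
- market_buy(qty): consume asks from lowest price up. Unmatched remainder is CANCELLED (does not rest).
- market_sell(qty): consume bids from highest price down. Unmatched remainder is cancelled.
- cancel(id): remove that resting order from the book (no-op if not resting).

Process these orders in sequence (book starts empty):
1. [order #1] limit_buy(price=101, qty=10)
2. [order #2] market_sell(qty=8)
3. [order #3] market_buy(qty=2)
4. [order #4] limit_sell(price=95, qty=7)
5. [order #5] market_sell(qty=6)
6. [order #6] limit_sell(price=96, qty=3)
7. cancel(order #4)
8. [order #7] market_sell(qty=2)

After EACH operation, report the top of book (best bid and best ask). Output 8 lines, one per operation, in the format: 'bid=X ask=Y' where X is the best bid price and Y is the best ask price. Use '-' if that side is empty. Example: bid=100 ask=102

Answer: bid=101 ask=-
bid=101 ask=-
bid=101 ask=-
bid=- ask=95
bid=- ask=95
bid=- ask=95
bid=- ask=96
bid=- ask=96

Derivation:
After op 1 [order #1] limit_buy(price=101, qty=10): fills=none; bids=[#1:10@101] asks=[-]
After op 2 [order #2] market_sell(qty=8): fills=#1x#2:8@101; bids=[#1:2@101] asks=[-]
After op 3 [order #3] market_buy(qty=2): fills=none; bids=[#1:2@101] asks=[-]
After op 4 [order #4] limit_sell(price=95, qty=7): fills=#1x#4:2@101; bids=[-] asks=[#4:5@95]
After op 5 [order #5] market_sell(qty=6): fills=none; bids=[-] asks=[#4:5@95]
After op 6 [order #6] limit_sell(price=96, qty=3): fills=none; bids=[-] asks=[#4:5@95 #6:3@96]
After op 7 cancel(order #4): fills=none; bids=[-] asks=[#6:3@96]
After op 8 [order #7] market_sell(qty=2): fills=none; bids=[-] asks=[#6:3@96]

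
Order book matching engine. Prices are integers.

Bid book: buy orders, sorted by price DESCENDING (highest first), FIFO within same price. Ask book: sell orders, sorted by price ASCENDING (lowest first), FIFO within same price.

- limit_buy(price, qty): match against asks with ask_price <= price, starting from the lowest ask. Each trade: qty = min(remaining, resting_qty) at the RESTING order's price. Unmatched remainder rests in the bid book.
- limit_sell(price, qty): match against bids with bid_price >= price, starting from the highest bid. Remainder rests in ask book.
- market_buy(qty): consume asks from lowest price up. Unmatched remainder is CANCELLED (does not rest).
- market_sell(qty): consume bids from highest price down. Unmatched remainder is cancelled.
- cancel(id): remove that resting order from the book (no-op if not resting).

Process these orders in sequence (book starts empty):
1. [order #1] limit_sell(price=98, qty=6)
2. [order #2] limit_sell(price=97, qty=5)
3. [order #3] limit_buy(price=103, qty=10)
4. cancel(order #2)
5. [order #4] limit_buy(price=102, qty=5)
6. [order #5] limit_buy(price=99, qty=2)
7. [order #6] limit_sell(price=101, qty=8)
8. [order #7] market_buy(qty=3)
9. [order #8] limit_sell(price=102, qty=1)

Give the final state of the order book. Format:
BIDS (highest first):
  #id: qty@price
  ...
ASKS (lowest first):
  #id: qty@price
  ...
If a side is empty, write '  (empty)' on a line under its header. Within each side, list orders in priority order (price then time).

After op 1 [order #1] limit_sell(price=98, qty=6): fills=none; bids=[-] asks=[#1:6@98]
After op 2 [order #2] limit_sell(price=97, qty=5): fills=none; bids=[-] asks=[#2:5@97 #1:6@98]
After op 3 [order #3] limit_buy(price=103, qty=10): fills=#3x#2:5@97 #3x#1:5@98; bids=[-] asks=[#1:1@98]
After op 4 cancel(order #2): fills=none; bids=[-] asks=[#1:1@98]
After op 5 [order #4] limit_buy(price=102, qty=5): fills=#4x#1:1@98; bids=[#4:4@102] asks=[-]
After op 6 [order #5] limit_buy(price=99, qty=2): fills=none; bids=[#4:4@102 #5:2@99] asks=[-]
After op 7 [order #6] limit_sell(price=101, qty=8): fills=#4x#6:4@102; bids=[#5:2@99] asks=[#6:4@101]
After op 8 [order #7] market_buy(qty=3): fills=#7x#6:3@101; bids=[#5:2@99] asks=[#6:1@101]
After op 9 [order #8] limit_sell(price=102, qty=1): fills=none; bids=[#5:2@99] asks=[#6:1@101 #8:1@102]

Answer: BIDS (highest first):
  #5: 2@99
ASKS (lowest first):
  #6: 1@101
  #8: 1@102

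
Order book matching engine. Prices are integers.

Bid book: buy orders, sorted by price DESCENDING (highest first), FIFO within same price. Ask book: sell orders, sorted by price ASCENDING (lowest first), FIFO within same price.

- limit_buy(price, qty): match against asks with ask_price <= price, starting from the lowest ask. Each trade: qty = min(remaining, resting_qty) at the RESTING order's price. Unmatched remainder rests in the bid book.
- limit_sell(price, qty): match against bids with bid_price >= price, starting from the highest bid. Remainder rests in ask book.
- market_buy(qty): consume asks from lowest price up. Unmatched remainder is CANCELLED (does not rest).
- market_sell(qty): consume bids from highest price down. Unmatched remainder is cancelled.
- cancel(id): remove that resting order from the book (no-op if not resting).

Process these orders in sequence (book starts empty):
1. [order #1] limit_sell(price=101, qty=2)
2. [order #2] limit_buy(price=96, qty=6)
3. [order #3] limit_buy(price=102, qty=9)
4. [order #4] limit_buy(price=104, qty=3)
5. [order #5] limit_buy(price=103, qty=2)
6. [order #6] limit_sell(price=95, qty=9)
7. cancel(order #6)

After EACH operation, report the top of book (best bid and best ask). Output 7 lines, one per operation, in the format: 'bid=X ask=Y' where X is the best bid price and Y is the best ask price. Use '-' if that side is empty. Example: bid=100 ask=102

Answer: bid=- ask=101
bid=96 ask=101
bid=102 ask=-
bid=104 ask=-
bid=104 ask=-
bid=102 ask=-
bid=102 ask=-

Derivation:
After op 1 [order #1] limit_sell(price=101, qty=2): fills=none; bids=[-] asks=[#1:2@101]
After op 2 [order #2] limit_buy(price=96, qty=6): fills=none; bids=[#2:6@96] asks=[#1:2@101]
After op 3 [order #3] limit_buy(price=102, qty=9): fills=#3x#1:2@101; bids=[#3:7@102 #2:6@96] asks=[-]
After op 4 [order #4] limit_buy(price=104, qty=3): fills=none; bids=[#4:3@104 #3:7@102 #2:6@96] asks=[-]
After op 5 [order #5] limit_buy(price=103, qty=2): fills=none; bids=[#4:3@104 #5:2@103 #3:7@102 #2:6@96] asks=[-]
After op 6 [order #6] limit_sell(price=95, qty=9): fills=#4x#6:3@104 #5x#6:2@103 #3x#6:4@102; bids=[#3:3@102 #2:6@96] asks=[-]
After op 7 cancel(order #6): fills=none; bids=[#3:3@102 #2:6@96] asks=[-]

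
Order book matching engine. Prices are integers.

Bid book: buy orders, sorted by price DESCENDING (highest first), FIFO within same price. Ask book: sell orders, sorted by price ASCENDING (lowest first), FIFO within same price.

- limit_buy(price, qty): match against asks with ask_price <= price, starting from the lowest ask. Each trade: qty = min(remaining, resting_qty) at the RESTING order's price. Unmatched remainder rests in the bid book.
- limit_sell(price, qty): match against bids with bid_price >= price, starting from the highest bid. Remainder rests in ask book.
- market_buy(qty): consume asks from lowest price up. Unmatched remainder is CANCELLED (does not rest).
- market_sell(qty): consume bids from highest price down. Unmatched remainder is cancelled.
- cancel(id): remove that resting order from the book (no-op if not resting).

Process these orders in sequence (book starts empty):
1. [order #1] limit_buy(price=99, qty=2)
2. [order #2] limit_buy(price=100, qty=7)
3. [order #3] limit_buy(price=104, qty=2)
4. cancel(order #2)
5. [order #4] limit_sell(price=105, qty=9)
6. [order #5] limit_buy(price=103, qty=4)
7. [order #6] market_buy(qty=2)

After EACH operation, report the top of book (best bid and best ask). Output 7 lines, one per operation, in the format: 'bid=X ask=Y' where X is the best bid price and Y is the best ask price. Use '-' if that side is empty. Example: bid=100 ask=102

After op 1 [order #1] limit_buy(price=99, qty=2): fills=none; bids=[#1:2@99] asks=[-]
After op 2 [order #2] limit_buy(price=100, qty=7): fills=none; bids=[#2:7@100 #1:2@99] asks=[-]
After op 3 [order #3] limit_buy(price=104, qty=2): fills=none; bids=[#3:2@104 #2:7@100 #1:2@99] asks=[-]
After op 4 cancel(order #2): fills=none; bids=[#3:2@104 #1:2@99] asks=[-]
After op 5 [order #4] limit_sell(price=105, qty=9): fills=none; bids=[#3:2@104 #1:2@99] asks=[#4:9@105]
After op 6 [order #5] limit_buy(price=103, qty=4): fills=none; bids=[#3:2@104 #5:4@103 #1:2@99] asks=[#4:9@105]
After op 7 [order #6] market_buy(qty=2): fills=#6x#4:2@105; bids=[#3:2@104 #5:4@103 #1:2@99] asks=[#4:7@105]

Answer: bid=99 ask=-
bid=100 ask=-
bid=104 ask=-
bid=104 ask=-
bid=104 ask=105
bid=104 ask=105
bid=104 ask=105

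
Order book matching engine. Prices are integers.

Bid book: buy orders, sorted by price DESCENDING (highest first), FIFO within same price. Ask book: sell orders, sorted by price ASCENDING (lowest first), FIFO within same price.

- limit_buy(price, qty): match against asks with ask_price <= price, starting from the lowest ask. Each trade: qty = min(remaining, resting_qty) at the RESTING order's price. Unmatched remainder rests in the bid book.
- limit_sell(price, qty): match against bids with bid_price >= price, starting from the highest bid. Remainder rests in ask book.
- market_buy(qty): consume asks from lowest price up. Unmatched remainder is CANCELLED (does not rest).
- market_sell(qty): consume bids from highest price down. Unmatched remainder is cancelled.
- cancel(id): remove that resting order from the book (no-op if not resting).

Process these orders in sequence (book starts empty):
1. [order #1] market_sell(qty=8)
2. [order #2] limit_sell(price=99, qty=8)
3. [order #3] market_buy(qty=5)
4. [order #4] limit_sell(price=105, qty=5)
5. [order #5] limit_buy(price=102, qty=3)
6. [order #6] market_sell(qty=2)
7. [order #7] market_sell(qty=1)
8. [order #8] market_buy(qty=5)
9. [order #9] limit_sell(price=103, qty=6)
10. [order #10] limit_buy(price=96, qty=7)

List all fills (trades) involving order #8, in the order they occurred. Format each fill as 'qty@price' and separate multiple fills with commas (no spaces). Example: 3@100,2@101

After op 1 [order #1] market_sell(qty=8): fills=none; bids=[-] asks=[-]
After op 2 [order #2] limit_sell(price=99, qty=8): fills=none; bids=[-] asks=[#2:8@99]
After op 3 [order #3] market_buy(qty=5): fills=#3x#2:5@99; bids=[-] asks=[#2:3@99]
After op 4 [order #4] limit_sell(price=105, qty=5): fills=none; bids=[-] asks=[#2:3@99 #4:5@105]
After op 5 [order #5] limit_buy(price=102, qty=3): fills=#5x#2:3@99; bids=[-] asks=[#4:5@105]
After op 6 [order #6] market_sell(qty=2): fills=none; bids=[-] asks=[#4:5@105]
After op 7 [order #7] market_sell(qty=1): fills=none; bids=[-] asks=[#4:5@105]
After op 8 [order #8] market_buy(qty=5): fills=#8x#4:5@105; bids=[-] asks=[-]
After op 9 [order #9] limit_sell(price=103, qty=6): fills=none; bids=[-] asks=[#9:6@103]
After op 10 [order #10] limit_buy(price=96, qty=7): fills=none; bids=[#10:7@96] asks=[#9:6@103]

Answer: 5@105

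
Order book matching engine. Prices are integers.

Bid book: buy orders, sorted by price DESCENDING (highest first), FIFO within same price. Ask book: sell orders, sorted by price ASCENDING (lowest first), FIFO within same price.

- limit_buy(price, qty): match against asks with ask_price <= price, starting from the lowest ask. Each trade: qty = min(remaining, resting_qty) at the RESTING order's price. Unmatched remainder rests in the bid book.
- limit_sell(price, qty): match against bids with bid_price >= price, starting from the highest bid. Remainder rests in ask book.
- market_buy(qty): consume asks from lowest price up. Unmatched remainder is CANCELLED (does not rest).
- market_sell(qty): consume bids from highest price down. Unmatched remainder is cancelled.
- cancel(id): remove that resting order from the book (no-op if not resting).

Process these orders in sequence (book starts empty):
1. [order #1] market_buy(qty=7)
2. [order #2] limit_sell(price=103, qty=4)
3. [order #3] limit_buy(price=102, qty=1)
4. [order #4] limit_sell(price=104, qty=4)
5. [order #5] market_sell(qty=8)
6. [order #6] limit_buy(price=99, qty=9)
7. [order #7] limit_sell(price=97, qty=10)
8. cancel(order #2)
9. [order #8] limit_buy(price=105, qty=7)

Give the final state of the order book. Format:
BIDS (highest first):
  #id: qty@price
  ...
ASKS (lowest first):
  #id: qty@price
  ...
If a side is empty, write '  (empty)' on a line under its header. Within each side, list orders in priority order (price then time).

Answer: BIDS (highest first):
  #8: 2@105
ASKS (lowest first):
  (empty)

Derivation:
After op 1 [order #1] market_buy(qty=7): fills=none; bids=[-] asks=[-]
After op 2 [order #2] limit_sell(price=103, qty=4): fills=none; bids=[-] asks=[#2:4@103]
After op 3 [order #3] limit_buy(price=102, qty=1): fills=none; bids=[#3:1@102] asks=[#2:4@103]
After op 4 [order #4] limit_sell(price=104, qty=4): fills=none; bids=[#3:1@102] asks=[#2:4@103 #4:4@104]
After op 5 [order #5] market_sell(qty=8): fills=#3x#5:1@102; bids=[-] asks=[#2:4@103 #4:4@104]
After op 6 [order #6] limit_buy(price=99, qty=9): fills=none; bids=[#6:9@99] asks=[#2:4@103 #4:4@104]
After op 7 [order #7] limit_sell(price=97, qty=10): fills=#6x#7:9@99; bids=[-] asks=[#7:1@97 #2:4@103 #4:4@104]
After op 8 cancel(order #2): fills=none; bids=[-] asks=[#7:1@97 #4:4@104]
After op 9 [order #8] limit_buy(price=105, qty=7): fills=#8x#7:1@97 #8x#4:4@104; bids=[#8:2@105] asks=[-]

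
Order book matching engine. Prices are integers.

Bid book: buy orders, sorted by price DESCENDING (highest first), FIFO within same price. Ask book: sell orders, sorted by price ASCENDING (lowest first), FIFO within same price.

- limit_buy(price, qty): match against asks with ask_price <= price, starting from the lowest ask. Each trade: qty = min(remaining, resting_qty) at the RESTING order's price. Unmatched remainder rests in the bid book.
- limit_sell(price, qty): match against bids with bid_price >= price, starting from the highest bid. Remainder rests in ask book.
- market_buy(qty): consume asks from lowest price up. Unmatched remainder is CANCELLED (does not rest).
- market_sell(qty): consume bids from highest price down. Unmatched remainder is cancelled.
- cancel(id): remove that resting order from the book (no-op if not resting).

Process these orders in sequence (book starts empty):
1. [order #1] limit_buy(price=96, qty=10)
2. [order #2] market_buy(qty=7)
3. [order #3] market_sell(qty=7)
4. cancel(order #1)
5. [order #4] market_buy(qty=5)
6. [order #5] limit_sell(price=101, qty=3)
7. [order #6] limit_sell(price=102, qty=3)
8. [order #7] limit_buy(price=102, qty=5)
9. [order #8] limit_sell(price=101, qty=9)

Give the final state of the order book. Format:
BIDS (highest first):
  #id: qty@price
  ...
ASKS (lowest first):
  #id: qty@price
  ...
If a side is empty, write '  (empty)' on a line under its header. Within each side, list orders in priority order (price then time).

After op 1 [order #1] limit_buy(price=96, qty=10): fills=none; bids=[#1:10@96] asks=[-]
After op 2 [order #2] market_buy(qty=7): fills=none; bids=[#1:10@96] asks=[-]
After op 3 [order #3] market_sell(qty=7): fills=#1x#3:7@96; bids=[#1:3@96] asks=[-]
After op 4 cancel(order #1): fills=none; bids=[-] asks=[-]
After op 5 [order #4] market_buy(qty=5): fills=none; bids=[-] asks=[-]
After op 6 [order #5] limit_sell(price=101, qty=3): fills=none; bids=[-] asks=[#5:3@101]
After op 7 [order #6] limit_sell(price=102, qty=3): fills=none; bids=[-] asks=[#5:3@101 #6:3@102]
After op 8 [order #7] limit_buy(price=102, qty=5): fills=#7x#5:3@101 #7x#6:2@102; bids=[-] asks=[#6:1@102]
After op 9 [order #8] limit_sell(price=101, qty=9): fills=none; bids=[-] asks=[#8:9@101 #6:1@102]

Answer: BIDS (highest first):
  (empty)
ASKS (lowest first):
  #8: 9@101
  #6: 1@102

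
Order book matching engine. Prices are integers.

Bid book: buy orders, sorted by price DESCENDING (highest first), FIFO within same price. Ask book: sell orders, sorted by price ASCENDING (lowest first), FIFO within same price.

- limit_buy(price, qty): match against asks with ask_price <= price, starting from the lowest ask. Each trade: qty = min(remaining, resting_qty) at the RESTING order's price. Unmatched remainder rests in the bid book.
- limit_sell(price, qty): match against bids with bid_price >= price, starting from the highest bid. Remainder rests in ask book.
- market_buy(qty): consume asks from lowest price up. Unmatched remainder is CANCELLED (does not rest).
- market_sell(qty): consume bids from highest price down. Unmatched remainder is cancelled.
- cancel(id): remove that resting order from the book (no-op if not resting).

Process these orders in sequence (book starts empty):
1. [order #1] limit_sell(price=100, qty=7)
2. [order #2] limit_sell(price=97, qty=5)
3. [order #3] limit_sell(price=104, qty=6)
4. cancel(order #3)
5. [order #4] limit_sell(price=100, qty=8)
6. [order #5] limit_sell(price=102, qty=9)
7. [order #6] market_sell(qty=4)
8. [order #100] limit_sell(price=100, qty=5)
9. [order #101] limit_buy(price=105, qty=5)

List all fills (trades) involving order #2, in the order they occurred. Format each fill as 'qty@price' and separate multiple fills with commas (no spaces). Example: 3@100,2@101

Answer: 5@97

Derivation:
After op 1 [order #1] limit_sell(price=100, qty=7): fills=none; bids=[-] asks=[#1:7@100]
After op 2 [order #2] limit_sell(price=97, qty=5): fills=none; bids=[-] asks=[#2:5@97 #1:7@100]
After op 3 [order #3] limit_sell(price=104, qty=6): fills=none; bids=[-] asks=[#2:5@97 #1:7@100 #3:6@104]
After op 4 cancel(order #3): fills=none; bids=[-] asks=[#2:5@97 #1:7@100]
After op 5 [order #4] limit_sell(price=100, qty=8): fills=none; bids=[-] asks=[#2:5@97 #1:7@100 #4:8@100]
After op 6 [order #5] limit_sell(price=102, qty=9): fills=none; bids=[-] asks=[#2:5@97 #1:7@100 #4:8@100 #5:9@102]
After op 7 [order #6] market_sell(qty=4): fills=none; bids=[-] asks=[#2:5@97 #1:7@100 #4:8@100 #5:9@102]
After op 8 [order #100] limit_sell(price=100, qty=5): fills=none; bids=[-] asks=[#2:5@97 #1:7@100 #4:8@100 #100:5@100 #5:9@102]
After op 9 [order #101] limit_buy(price=105, qty=5): fills=#101x#2:5@97; bids=[-] asks=[#1:7@100 #4:8@100 #100:5@100 #5:9@102]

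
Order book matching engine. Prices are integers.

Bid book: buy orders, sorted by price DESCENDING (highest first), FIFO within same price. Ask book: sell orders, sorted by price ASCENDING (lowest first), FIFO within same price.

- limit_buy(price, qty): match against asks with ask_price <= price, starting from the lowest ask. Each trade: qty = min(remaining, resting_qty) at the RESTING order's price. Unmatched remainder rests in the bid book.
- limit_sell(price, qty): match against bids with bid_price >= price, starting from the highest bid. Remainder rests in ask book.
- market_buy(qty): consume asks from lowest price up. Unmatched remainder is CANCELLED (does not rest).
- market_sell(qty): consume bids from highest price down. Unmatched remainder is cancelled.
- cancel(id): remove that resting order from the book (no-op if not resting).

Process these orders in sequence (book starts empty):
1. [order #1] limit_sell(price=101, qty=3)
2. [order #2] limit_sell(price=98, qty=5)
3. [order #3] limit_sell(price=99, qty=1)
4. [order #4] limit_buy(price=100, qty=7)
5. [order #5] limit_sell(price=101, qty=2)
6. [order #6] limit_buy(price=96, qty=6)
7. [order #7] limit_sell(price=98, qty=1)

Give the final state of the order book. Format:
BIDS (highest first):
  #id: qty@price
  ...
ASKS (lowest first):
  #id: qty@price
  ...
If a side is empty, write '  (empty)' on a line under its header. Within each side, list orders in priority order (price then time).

Answer: BIDS (highest first):
  #6: 6@96
ASKS (lowest first):
  #1: 3@101
  #5: 2@101

Derivation:
After op 1 [order #1] limit_sell(price=101, qty=3): fills=none; bids=[-] asks=[#1:3@101]
After op 2 [order #2] limit_sell(price=98, qty=5): fills=none; bids=[-] asks=[#2:5@98 #1:3@101]
After op 3 [order #3] limit_sell(price=99, qty=1): fills=none; bids=[-] asks=[#2:5@98 #3:1@99 #1:3@101]
After op 4 [order #4] limit_buy(price=100, qty=7): fills=#4x#2:5@98 #4x#3:1@99; bids=[#4:1@100] asks=[#1:3@101]
After op 5 [order #5] limit_sell(price=101, qty=2): fills=none; bids=[#4:1@100] asks=[#1:3@101 #5:2@101]
After op 6 [order #6] limit_buy(price=96, qty=6): fills=none; bids=[#4:1@100 #6:6@96] asks=[#1:3@101 #5:2@101]
After op 7 [order #7] limit_sell(price=98, qty=1): fills=#4x#7:1@100; bids=[#6:6@96] asks=[#1:3@101 #5:2@101]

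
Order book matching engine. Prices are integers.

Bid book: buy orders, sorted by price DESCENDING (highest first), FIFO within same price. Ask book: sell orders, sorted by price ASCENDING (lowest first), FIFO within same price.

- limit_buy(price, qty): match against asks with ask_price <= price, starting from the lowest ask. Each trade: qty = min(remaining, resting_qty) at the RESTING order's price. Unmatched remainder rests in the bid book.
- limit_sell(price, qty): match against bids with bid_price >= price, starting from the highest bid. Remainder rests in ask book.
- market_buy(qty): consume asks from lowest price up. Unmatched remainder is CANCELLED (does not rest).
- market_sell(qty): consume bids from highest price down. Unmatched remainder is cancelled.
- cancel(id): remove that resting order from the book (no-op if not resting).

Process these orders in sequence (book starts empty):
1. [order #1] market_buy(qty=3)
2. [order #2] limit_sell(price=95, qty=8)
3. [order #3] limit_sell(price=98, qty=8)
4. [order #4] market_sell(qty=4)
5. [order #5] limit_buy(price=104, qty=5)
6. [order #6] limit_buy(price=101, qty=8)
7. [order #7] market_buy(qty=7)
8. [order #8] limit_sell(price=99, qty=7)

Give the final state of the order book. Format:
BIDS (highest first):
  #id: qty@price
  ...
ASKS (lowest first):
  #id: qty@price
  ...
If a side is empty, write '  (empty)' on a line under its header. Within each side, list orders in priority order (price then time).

Answer: BIDS (highest first):
  (empty)
ASKS (lowest first):
  #8: 7@99

Derivation:
After op 1 [order #1] market_buy(qty=3): fills=none; bids=[-] asks=[-]
After op 2 [order #2] limit_sell(price=95, qty=8): fills=none; bids=[-] asks=[#2:8@95]
After op 3 [order #3] limit_sell(price=98, qty=8): fills=none; bids=[-] asks=[#2:8@95 #3:8@98]
After op 4 [order #4] market_sell(qty=4): fills=none; bids=[-] asks=[#2:8@95 #3:8@98]
After op 5 [order #5] limit_buy(price=104, qty=5): fills=#5x#2:5@95; bids=[-] asks=[#2:3@95 #3:8@98]
After op 6 [order #6] limit_buy(price=101, qty=8): fills=#6x#2:3@95 #6x#3:5@98; bids=[-] asks=[#3:3@98]
After op 7 [order #7] market_buy(qty=7): fills=#7x#3:3@98; bids=[-] asks=[-]
After op 8 [order #8] limit_sell(price=99, qty=7): fills=none; bids=[-] asks=[#8:7@99]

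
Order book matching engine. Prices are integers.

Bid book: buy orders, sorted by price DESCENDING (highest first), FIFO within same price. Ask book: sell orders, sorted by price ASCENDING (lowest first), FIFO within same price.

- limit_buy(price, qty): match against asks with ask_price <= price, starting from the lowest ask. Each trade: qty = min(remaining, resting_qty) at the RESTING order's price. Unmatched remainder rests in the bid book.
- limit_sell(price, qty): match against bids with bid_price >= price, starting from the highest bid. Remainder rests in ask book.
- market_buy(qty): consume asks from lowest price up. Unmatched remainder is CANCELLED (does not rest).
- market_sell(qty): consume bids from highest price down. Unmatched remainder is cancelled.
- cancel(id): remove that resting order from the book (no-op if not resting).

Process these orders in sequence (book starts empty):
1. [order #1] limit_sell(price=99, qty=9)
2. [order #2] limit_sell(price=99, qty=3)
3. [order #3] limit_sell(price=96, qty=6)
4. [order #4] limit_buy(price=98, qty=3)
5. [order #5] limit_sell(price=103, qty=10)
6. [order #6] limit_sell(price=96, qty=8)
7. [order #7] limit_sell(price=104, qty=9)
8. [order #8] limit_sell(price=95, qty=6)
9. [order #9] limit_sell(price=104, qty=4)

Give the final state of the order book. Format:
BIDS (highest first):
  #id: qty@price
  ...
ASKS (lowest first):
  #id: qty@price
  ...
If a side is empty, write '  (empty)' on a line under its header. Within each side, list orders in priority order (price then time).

Answer: BIDS (highest first):
  (empty)
ASKS (lowest first):
  #8: 6@95
  #3: 3@96
  #6: 8@96
  #1: 9@99
  #2: 3@99
  #5: 10@103
  #7: 9@104
  #9: 4@104

Derivation:
After op 1 [order #1] limit_sell(price=99, qty=9): fills=none; bids=[-] asks=[#1:9@99]
After op 2 [order #2] limit_sell(price=99, qty=3): fills=none; bids=[-] asks=[#1:9@99 #2:3@99]
After op 3 [order #3] limit_sell(price=96, qty=6): fills=none; bids=[-] asks=[#3:6@96 #1:9@99 #2:3@99]
After op 4 [order #4] limit_buy(price=98, qty=3): fills=#4x#3:3@96; bids=[-] asks=[#3:3@96 #1:9@99 #2:3@99]
After op 5 [order #5] limit_sell(price=103, qty=10): fills=none; bids=[-] asks=[#3:3@96 #1:9@99 #2:3@99 #5:10@103]
After op 6 [order #6] limit_sell(price=96, qty=8): fills=none; bids=[-] asks=[#3:3@96 #6:8@96 #1:9@99 #2:3@99 #5:10@103]
After op 7 [order #7] limit_sell(price=104, qty=9): fills=none; bids=[-] asks=[#3:3@96 #6:8@96 #1:9@99 #2:3@99 #5:10@103 #7:9@104]
After op 8 [order #8] limit_sell(price=95, qty=6): fills=none; bids=[-] asks=[#8:6@95 #3:3@96 #6:8@96 #1:9@99 #2:3@99 #5:10@103 #7:9@104]
After op 9 [order #9] limit_sell(price=104, qty=4): fills=none; bids=[-] asks=[#8:6@95 #3:3@96 #6:8@96 #1:9@99 #2:3@99 #5:10@103 #7:9@104 #9:4@104]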